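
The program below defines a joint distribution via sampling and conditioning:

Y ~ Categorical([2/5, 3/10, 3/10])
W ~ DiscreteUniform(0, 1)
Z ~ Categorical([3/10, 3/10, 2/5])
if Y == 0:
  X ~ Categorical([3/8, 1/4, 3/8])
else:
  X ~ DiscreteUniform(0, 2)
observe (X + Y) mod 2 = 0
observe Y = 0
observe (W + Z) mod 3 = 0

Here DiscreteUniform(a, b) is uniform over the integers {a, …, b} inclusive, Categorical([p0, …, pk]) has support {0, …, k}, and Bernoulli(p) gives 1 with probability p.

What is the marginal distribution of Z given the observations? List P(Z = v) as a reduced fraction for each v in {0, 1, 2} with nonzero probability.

Enumerate traces; 4 have nonzero weight after conditioning:
  (Y=0, W=0, Z=0, X=0) weight 9/400
  (Y=0, W=0, Z=0, X=2) weight 9/400
  (Y=0, W=1, Z=2, X=0) weight 3/100
  (Y=0, W=1, Z=2, X=2) weight 3/100
Group by Z:
  weight(Z=0) = 9/200
  weight(Z=2) = 3/50
Total weight = 9/200 + 3/50 = 21/200
P(Z=0 | obs) = 9/200 / 21/200 = 3/7
P(Z=2 | obs) = 3/50 / 21/200 = 4/7

P(Z=0) = 3/7, P(Z=2) = 4/7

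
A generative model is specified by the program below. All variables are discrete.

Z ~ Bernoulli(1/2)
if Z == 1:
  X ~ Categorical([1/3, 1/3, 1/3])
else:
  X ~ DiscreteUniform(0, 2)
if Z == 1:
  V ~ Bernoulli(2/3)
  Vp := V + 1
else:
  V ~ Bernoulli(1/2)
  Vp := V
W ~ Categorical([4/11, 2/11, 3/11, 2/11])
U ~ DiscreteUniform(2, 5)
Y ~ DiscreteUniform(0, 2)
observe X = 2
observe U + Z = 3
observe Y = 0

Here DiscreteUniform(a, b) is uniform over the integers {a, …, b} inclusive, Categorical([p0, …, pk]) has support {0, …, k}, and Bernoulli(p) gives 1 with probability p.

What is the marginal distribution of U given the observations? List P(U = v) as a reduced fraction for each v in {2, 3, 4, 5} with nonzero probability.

P(U=2) = 1/2, P(U=3) = 1/2

Enumerate traces; 16 have nonzero weight after conditioning:
  (Z=0, X=2, V=0, W=0, U=3, Y=0) weight 1/396
  (Z=0, X=2, V=0, W=1, U=3, Y=0) weight 1/792
  (Z=0, X=2, V=0, W=2, U=3, Y=0) weight 1/528
  (Z=0, X=2, V=0, W=3, U=3, Y=0) weight 1/792
  (Z=0, X=2, V=1, W=0, U=3, Y=0) weight 1/396
  (Z=0, X=2, V=1, W=1, U=3, Y=0) weight 1/792
  (Z=0, X=2, V=1, W=2, U=3, Y=0) weight 1/528
  (Z=0, X=2, V=1, W=3, U=3, Y=0) weight 1/792
  (Z=1, X=2, V=0, W=0, U=2, Y=0) weight 1/594
  … 7 more
Group by U:
  weight(U=2) = 1/72
  weight(U=3) = 1/72
Total weight = 1/72 + 1/72 = 1/36
P(U=2 | obs) = 1/72 / 1/36 = 1/2
P(U=3 | obs) = 1/72 / 1/36 = 1/2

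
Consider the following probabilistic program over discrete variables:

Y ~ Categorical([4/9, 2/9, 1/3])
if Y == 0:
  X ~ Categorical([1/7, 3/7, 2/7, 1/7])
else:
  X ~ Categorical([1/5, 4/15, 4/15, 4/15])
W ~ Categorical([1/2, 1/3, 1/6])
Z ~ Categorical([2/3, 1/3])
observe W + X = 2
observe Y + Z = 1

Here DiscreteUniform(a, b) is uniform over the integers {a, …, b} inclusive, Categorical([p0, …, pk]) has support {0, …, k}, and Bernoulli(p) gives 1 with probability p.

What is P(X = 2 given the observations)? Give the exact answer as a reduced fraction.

P(X = 2 | obs) = 87/178

Enumerate traces; 6 have nonzero weight after conditioning:
  (Y=0, X=0, W=2, Z=1) weight 2/567
  (Y=0, X=1, W=1, Z=1) weight 4/189
  (Y=0, X=2, W=0, Z=1) weight 4/189
  (Y=1, X=0, W=2, Z=0) weight 2/405
  (Y=1, X=1, W=1, Z=0) weight 16/1215
  (Y=1, X=2, W=0, Z=0) weight 8/405
Group by X:
  weight(X=0) = 8/945
  weight(X=1) = 292/8505
  weight(X=2) = 116/2835
Total weight = 8/945 + 292/8505 + 116/2835 = 712/8505
P(X=0 | obs) = 8/945 / 712/8505 = 9/89
P(X=1 | obs) = 292/8505 / 712/8505 = 73/178
P(X=2 | obs) = 116/2835 / 712/8505 = 87/178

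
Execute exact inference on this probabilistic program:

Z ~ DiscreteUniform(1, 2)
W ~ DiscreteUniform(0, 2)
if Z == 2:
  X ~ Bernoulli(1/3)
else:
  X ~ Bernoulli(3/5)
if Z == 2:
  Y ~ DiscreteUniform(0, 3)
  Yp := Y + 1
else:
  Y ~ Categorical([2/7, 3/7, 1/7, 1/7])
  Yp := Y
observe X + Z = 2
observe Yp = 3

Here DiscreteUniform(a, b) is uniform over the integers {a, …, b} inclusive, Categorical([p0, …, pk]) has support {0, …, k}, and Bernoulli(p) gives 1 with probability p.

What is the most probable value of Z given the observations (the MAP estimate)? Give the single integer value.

argmax_v P(Z = v | obs) = 2

Enumerate traces; 6 have nonzero weight after conditioning:
  (Z=1, W=0, X=1, Y=3) weight 1/70
  (Z=1, W=1, X=1, Y=3) weight 1/70
  (Z=1, W=2, X=1, Y=3) weight 1/70
  (Z=2, W=0, X=0, Y=2) weight 1/36
  (Z=2, W=1, X=0, Y=2) weight 1/36
  (Z=2, W=2, X=0, Y=2) weight 1/36
Group by Z:
  weight(Z=1) = 3/70
  weight(Z=2) = 1/12
Total weight = 3/70 + 1/12 = 53/420
P(Z=1 | obs) = 3/70 / 53/420 = 18/53
P(Z=2 | obs) = 1/12 / 53/420 = 35/53
argmax = 2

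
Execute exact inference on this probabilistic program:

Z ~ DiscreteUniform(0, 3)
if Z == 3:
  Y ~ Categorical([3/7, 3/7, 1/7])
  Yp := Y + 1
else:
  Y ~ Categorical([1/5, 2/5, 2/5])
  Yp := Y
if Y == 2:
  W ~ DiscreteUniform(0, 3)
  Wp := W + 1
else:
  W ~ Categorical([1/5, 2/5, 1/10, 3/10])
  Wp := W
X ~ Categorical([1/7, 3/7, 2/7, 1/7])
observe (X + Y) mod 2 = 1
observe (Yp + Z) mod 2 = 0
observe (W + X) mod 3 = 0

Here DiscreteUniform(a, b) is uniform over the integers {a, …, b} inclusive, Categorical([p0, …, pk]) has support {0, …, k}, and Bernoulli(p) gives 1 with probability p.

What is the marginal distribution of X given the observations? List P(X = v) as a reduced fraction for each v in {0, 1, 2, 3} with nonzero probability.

Enumerate traces; 21 have nonzero weight after conditioning:
  (Z=0, Y=0, W=0, X=3) weight 1/700
  (Z=0, Y=0, W=2, X=1) weight 3/1400
  (Z=0, Y=0, W=3, X=3) weight 3/1400
  (Z=0, Y=2, W=0, X=3) weight 1/280
  (Z=0, Y=2, W=2, X=1) weight 3/280
  (Z=0, Y=2, W=3, X=3) weight 1/280
  (Z=1, Y=1, W=0, X=0) weight 1/350
  (Z=1, Y=1, W=1, X=2) weight 2/175
  … 13 more
Group by X:
  weight(X=0) = 1/140
  weight(X=1) = 669/19600
  weight(X=2) = 2/175
  weight(X=3) = 31/980
Total weight = 1/140 + 669/19600 + 2/175 + 31/980 = 1653/19600
P(X=0 | obs) = 1/140 / 1653/19600 = 140/1653
P(X=1 | obs) = 669/19600 / 1653/19600 = 223/551
P(X=2 | obs) = 2/175 / 1653/19600 = 224/1653
P(X=3 | obs) = 31/980 / 1653/19600 = 620/1653

P(X=0) = 140/1653, P(X=1) = 223/551, P(X=2) = 224/1653, P(X=3) = 620/1653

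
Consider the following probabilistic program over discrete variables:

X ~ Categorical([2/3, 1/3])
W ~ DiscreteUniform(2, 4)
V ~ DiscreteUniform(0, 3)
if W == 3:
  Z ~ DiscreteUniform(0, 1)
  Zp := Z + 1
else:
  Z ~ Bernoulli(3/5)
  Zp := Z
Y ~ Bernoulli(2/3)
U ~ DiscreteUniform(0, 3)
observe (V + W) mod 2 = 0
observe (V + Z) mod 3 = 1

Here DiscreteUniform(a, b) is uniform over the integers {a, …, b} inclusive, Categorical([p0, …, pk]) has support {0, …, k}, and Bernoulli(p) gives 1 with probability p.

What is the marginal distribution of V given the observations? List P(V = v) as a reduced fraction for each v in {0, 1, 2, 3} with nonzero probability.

Enumerate traces; 64 have nonzero weight after conditioning:
  (X=0, W=2, V=0, Z=1, Y=0, U=0) weight 1/360
  (X=0, W=2, V=0, Z=1, Y=0, U=1) weight 1/360
  (X=0, W=2, V=0, Z=1, Y=0, U=2) weight 1/360
  (X=0, W=2, V=0, Z=1, Y=0, U=3) weight 1/360
  (X=0, W=2, V=0, Z=1, Y=1, U=0) weight 1/180
  (X=0, W=2, V=0, Z=1, Y=1, U=1) weight 1/180
  (X=0, W=2, V=0, Z=1, Y=1, U=2) weight 1/180
  (X=0, W=2, V=0, Z=1, Y=1, U=3) weight 1/180
  (X=0, W=3, V=1, Z=0, Y=0, U=0) weight 1/432
  (X=0, W=3, V=3, Z=1, Y=0, U=0) weight 1/432
  … 54 more
Group by V:
  weight(V=0) = 1/10
  weight(V=1) = 1/24
  weight(V=3) = 1/24
Total weight = 1/10 + 1/24 + 1/24 = 11/60
P(V=0 | obs) = 1/10 / 11/60 = 6/11
P(V=1 | obs) = 1/24 / 11/60 = 5/22
P(V=3 | obs) = 1/24 / 11/60 = 5/22

P(V=0) = 6/11, P(V=1) = 5/22, P(V=3) = 5/22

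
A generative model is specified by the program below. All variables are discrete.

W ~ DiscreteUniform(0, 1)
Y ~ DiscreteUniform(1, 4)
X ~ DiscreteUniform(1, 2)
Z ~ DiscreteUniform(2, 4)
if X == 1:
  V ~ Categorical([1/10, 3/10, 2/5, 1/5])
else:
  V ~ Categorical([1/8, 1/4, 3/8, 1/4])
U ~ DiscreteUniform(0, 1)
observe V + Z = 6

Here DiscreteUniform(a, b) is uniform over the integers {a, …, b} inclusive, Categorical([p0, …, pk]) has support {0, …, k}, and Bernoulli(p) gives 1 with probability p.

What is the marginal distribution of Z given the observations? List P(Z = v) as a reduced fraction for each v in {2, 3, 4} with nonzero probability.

Enumerate traces; 64 have nonzero weight after conditioning:
  (W=0, Y=1, X=1, Z=3, V=3, U=0) weight 1/480
  (W=0, Y=1, X=1, Z=3, V=3, U=1) weight 1/480
  (W=0, Y=1, X=1, Z=4, V=2, U=0) weight 1/240
  (W=0, Y=1, X=1, Z=4, V=2, U=1) weight 1/240
  (W=0, Y=1, X=2, Z=3, V=3, U=0) weight 1/384
  (W=0, Y=1, X=2, Z=3, V=3, U=1) weight 1/384
  (W=0, Y=1, X=2, Z=4, V=2, U=0) weight 1/256
  (W=0, Y=1, X=2, Z=4, V=2, U=1) weight 1/256
  … 56 more
Group by Z:
  weight(Z=3) = 3/40
  weight(Z=4) = 31/240
Total weight = 3/40 + 31/240 = 49/240
P(Z=3 | obs) = 3/40 / 49/240 = 18/49
P(Z=4 | obs) = 31/240 / 49/240 = 31/49

P(Z=3) = 18/49, P(Z=4) = 31/49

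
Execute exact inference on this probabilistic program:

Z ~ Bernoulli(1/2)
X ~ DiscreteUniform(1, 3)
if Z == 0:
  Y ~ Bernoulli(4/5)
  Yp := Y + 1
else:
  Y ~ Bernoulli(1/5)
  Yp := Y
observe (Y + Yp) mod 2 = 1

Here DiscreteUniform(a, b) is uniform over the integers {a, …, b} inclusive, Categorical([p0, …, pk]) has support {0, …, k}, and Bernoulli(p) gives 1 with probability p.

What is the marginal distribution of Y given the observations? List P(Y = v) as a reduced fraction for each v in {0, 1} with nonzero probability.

Enumerate traces; 6 have nonzero weight after conditioning:
  (Z=0, X=1, Y=0) weight 1/30
  (Z=0, X=1, Y=1) weight 2/15
  (Z=0, X=2, Y=0) weight 1/30
  (Z=0, X=2, Y=1) weight 2/15
  (Z=0, X=3, Y=0) weight 1/30
  (Z=0, X=3, Y=1) weight 2/15
Group by Y:
  weight(Y=0) = 1/10
  weight(Y=1) = 2/5
Total weight = 1/10 + 2/5 = 1/2
P(Y=0 | obs) = 1/10 / 1/2 = 1/5
P(Y=1 | obs) = 2/5 / 1/2 = 4/5

P(Y=0) = 1/5, P(Y=1) = 4/5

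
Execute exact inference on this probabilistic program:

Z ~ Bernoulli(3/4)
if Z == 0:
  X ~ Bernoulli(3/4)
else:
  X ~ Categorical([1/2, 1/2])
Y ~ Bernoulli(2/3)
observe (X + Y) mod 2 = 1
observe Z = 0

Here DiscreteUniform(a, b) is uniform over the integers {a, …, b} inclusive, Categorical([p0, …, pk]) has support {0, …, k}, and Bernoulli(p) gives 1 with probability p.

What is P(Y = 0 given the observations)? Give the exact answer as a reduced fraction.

P(Y = 0 | obs) = 3/5

Enumerate traces; 2 have nonzero weight after conditioning:
  (Z=0, X=0, Y=1) weight 1/24
  (Z=0, X=1, Y=0) weight 1/16
Group by Y:
  weight(Y=0) = 1/16
  weight(Y=1) = 1/24
Total weight = 1/16 + 1/24 = 5/48
P(Y=0 | obs) = 1/16 / 5/48 = 3/5
P(Y=1 | obs) = 1/24 / 5/48 = 2/5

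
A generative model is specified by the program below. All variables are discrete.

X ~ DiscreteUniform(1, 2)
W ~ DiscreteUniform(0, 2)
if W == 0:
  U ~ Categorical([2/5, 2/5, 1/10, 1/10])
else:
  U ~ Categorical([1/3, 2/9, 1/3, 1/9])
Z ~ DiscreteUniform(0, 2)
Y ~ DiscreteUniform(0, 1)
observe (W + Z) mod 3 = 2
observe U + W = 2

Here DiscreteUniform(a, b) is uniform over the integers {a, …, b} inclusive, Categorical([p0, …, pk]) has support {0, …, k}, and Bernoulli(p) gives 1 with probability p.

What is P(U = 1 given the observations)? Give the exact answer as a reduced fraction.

Enumerate traces; 12 have nonzero weight after conditioning:
  (X=1, W=0, U=2, Z=2, Y=0) weight 1/360
  (X=1, W=0, U=2, Z=2, Y=1) weight 1/360
  (X=1, W=1, U=1, Z=1, Y=0) weight 1/162
  (X=1, W=1, U=1, Z=1, Y=1) weight 1/162
  (X=1, W=2, U=0, Z=0, Y=0) weight 1/108
  (X=1, W=2, U=0, Z=0, Y=1) weight 1/108
  (X=2, W=0, U=2, Z=2, Y=0) weight 1/360
  (X=2, W=0, U=2, Z=2, Y=1) weight 1/360
  … 4 more
Group by U:
  weight(U=0) = 1/27
  weight(U=1) = 2/81
  weight(U=2) = 1/90
Total weight = 1/27 + 2/81 + 1/90 = 59/810
P(U=0 | obs) = 1/27 / 59/810 = 30/59
P(U=1 | obs) = 2/81 / 59/810 = 20/59
P(U=2 | obs) = 1/90 / 59/810 = 9/59

P(U = 1 | obs) = 20/59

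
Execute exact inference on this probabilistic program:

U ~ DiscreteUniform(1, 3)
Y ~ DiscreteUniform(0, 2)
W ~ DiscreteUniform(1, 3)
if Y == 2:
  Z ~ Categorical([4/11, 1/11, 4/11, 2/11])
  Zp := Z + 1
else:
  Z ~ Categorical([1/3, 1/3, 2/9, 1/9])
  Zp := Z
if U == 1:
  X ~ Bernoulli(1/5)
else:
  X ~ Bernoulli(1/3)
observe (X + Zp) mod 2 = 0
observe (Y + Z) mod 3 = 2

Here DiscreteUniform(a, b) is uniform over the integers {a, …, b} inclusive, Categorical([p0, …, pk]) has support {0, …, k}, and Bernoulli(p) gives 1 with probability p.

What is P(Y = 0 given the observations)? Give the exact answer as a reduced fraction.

P(Y = 0 | obs) = 704/2177

Enumerate traces; 36 have nonzero weight after conditioning:
  (U=1, Y=0, W=1, Z=2, X=0) weight 8/1215
  (U=1, Y=0, W=2, Z=2, X=0) weight 8/1215
  (U=1, Y=0, W=3, Z=2, X=0) weight 8/1215
  (U=1, Y=1, W=1, Z=1, X=1) weight 1/405
  (U=1, Y=1, W=2, Z=1, X=1) weight 1/405
  (U=1, Y=1, W=3, Z=1, X=1) weight 1/405
  (U=1, Y=2, W=1, Z=0, X=1) weight 4/1485
  (U=1, Y=2, W=1, Z=3, X=0) weight 8/1485
  … 28 more
Group by Y:
  weight(Y=0) = 64/1215
  weight(Y=1) = 13/405
  weight(Y=2) = 116/1485
Total weight = 64/1215 + 13/405 + 116/1485 = 2177/13365
P(Y=0 | obs) = 64/1215 / 2177/13365 = 704/2177
P(Y=1 | obs) = 13/405 / 2177/13365 = 429/2177
P(Y=2 | obs) = 116/1485 / 2177/13365 = 1044/2177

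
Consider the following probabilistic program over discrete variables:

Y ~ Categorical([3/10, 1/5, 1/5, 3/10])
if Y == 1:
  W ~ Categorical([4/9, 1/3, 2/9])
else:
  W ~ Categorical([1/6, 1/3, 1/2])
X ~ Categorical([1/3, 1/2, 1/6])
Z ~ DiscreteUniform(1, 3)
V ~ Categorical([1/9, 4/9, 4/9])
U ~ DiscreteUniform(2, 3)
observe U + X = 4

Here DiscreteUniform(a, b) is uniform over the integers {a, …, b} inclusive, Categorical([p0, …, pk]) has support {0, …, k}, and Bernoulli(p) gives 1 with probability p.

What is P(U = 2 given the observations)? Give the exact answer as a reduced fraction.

P(U = 2 | obs) = 1/4

Enumerate traces; 216 have nonzero weight after conditioning:
  (Y=0, W=0, X=1, Z=1, V=0, U=3) weight 1/2160
  (Y=0, W=0, X=1, Z=1, V=1, U=3) weight 1/540
  (Y=0, W=0, X=1, Z=1, V=2, U=3) weight 1/540
  (Y=0, W=0, X=1, Z=2, V=0, U=3) weight 1/2160
  (Y=0, W=0, X=1, Z=2, V=1, U=3) weight 1/540
  (Y=0, W=0, X=1, Z=2, V=2, U=3) weight 1/540
  (Y=0, W=0, X=1, Z=3, V=0, U=3) weight 1/2160
  (Y=0, W=0, X=1, Z=3, V=1, U=3) weight 1/540
  (Y=0, W=0, X=2, Z=1, V=0, U=2) weight 1/6480
  … 207 more
Group by U:
  weight(U=2) = 1/12
  weight(U=3) = 1/4
Total weight = 1/12 + 1/4 = 1/3
P(U=2 | obs) = 1/12 / 1/3 = 1/4
P(U=3 | obs) = 1/4 / 1/3 = 3/4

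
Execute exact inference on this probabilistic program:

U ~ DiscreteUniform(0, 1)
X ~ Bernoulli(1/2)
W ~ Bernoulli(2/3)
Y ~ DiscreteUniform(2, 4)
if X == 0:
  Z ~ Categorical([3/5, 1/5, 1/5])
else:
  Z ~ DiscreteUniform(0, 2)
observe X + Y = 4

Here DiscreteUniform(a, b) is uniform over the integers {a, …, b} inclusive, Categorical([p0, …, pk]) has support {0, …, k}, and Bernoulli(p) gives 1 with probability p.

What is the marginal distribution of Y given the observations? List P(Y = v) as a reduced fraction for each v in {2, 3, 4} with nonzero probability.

Enumerate traces; 24 have nonzero weight after conditioning:
  (U=0, X=0, W=0, Y=4, Z=0) weight 1/60
  (U=0, X=0, W=0, Y=4, Z=1) weight 1/180
  (U=0, X=0, W=0, Y=4, Z=2) weight 1/180
  (U=0, X=0, W=1, Y=4, Z=0) weight 1/30
  (U=0, X=0, W=1, Y=4, Z=1) weight 1/90
  (U=0, X=0, W=1, Y=4, Z=2) weight 1/90
  (U=0, X=1, W=0, Y=3, Z=0) weight 1/108
  (U=0, X=1, W=0, Y=3, Z=1) weight 1/108
  … 16 more
Group by Y:
  weight(Y=3) = 1/6
  weight(Y=4) = 1/6
Total weight = 1/6 + 1/6 = 1/3
P(Y=3 | obs) = 1/6 / 1/3 = 1/2
P(Y=4 | obs) = 1/6 / 1/3 = 1/2

P(Y=3) = 1/2, P(Y=4) = 1/2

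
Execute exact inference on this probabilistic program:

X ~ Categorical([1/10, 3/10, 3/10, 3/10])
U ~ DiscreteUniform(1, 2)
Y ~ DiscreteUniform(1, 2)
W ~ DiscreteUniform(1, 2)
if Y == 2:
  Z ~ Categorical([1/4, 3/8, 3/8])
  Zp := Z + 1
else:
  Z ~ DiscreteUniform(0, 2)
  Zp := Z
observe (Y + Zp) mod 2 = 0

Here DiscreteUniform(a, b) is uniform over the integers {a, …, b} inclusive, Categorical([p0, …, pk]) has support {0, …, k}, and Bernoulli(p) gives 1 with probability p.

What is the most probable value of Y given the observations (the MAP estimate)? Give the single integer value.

Enumerate traces; 32 have nonzero weight after conditioning:
  (X=0, U=1, Y=1, W=1, Z=1) weight 1/240
  (X=0, U=1, Y=1, W=2, Z=1) weight 1/240
  (X=0, U=1, Y=2, W=1, Z=1) weight 3/640
  (X=0, U=1, Y=2, W=2, Z=1) weight 3/640
  (X=0, U=2, Y=1, W=1, Z=1) weight 1/240
  (X=0, U=2, Y=1, W=2, Z=1) weight 1/240
  (X=0, U=2, Y=2, W=1, Z=1) weight 3/640
  (X=0, U=2, Y=2, W=2, Z=1) weight 3/640
  … 24 more
Group by Y:
  weight(Y=1) = 1/6
  weight(Y=2) = 3/16
Total weight = 1/6 + 3/16 = 17/48
P(Y=1 | obs) = 1/6 / 17/48 = 8/17
P(Y=2 | obs) = 3/16 / 17/48 = 9/17
argmax = 2

argmax_v P(Y = v | obs) = 2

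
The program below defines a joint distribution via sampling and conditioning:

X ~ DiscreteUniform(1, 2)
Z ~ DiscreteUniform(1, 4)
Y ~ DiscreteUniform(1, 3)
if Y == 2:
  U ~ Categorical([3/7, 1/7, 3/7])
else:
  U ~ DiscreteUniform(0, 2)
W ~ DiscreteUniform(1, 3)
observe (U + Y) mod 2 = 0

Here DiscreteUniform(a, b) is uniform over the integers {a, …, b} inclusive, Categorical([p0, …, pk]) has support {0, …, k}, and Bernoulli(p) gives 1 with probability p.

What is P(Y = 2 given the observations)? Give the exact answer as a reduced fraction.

Enumerate traces; 96 have nonzero weight after conditioning:
  (X=1, Z=1, Y=1, U=1, W=1) weight 1/216
  (X=1, Z=1, Y=1, U=1, W=2) weight 1/216
  (X=1, Z=1, Y=1, U=1, W=3) weight 1/216
  (X=1, Z=1, Y=2, U=0, W=1) weight 1/168
  (X=1, Z=1, Y=2, U=0, W=2) weight 1/168
  (X=1, Z=1, Y=2, U=0, W=3) weight 1/168
  (X=1, Z=1, Y=2, U=2, W=1) weight 1/168
  (X=1, Z=1, Y=2, U=2, W=2) weight 1/168
  (X=1, Z=1, Y=3, U=1, W=1) weight 1/216
  … 87 more
Group by Y:
  weight(Y=1) = 1/9
  weight(Y=2) = 2/7
  weight(Y=3) = 1/9
Total weight = 1/9 + 2/7 + 1/9 = 32/63
P(Y=1 | obs) = 1/9 / 32/63 = 7/32
P(Y=2 | obs) = 2/7 / 32/63 = 9/16
P(Y=3 | obs) = 1/9 / 32/63 = 7/32

P(Y = 2 | obs) = 9/16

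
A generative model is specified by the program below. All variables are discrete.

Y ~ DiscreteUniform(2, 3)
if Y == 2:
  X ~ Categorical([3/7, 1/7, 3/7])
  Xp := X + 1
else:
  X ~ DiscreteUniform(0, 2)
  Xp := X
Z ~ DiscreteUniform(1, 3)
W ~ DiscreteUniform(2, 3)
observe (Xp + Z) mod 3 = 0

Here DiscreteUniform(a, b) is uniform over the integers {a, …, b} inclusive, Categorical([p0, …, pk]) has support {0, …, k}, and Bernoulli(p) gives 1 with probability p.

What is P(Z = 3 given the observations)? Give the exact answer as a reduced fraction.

Enumerate traces; 12 have nonzero weight after conditioning:
  (Y=2, X=0, Z=2, W=2) weight 1/28
  (Y=2, X=0, Z=2, W=3) weight 1/28
  (Y=2, X=1, Z=1, W=2) weight 1/84
  (Y=2, X=1, Z=1, W=3) weight 1/84
  (Y=2, X=2, Z=3, W=2) weight 1/28
  (Y=2, X=2, Z=3, W=3) weight 1/28
  (Y=3, X=0, Z=3, W=2) weight 1/36
  (Y=3, X=0, Z=3, W=3) weight 1/36
  … 4 more
Group by Z:
  weight(Z=1) = 5/63
  weight(Z=2) = 8/63
  weight(Z=3) = 8/63
Total weight = 5/63 + 8/63 + 8/63 = 1/3
P(Z=1 | obs) = 5/63 / 1/3 = 5/21
P(Z=2 | obs) = 8/63 / 1/3 = 8/21
P(Z=3 | obs) = 8/63 / 1/3 = 8/21

P(Z = 3 | obs) = 8/21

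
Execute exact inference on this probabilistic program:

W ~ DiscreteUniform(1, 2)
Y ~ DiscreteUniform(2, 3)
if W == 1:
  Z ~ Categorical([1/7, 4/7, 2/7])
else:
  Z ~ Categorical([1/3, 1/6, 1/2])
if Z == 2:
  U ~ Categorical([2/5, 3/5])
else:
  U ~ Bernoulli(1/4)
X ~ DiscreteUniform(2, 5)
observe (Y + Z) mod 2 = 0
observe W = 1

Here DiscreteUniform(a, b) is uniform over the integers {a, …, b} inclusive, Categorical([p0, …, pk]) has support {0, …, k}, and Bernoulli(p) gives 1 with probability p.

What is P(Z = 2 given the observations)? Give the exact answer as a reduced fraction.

P(Z = 2 | obs) = 2/7

Enumerate traces; 24 have nonzero weight after conditioning:
  (W=1, Y=2, Z=0, U=0, X=2) weight 3/448
  (W=1, Y=2, Z=0, U=0, X=3) weight 3/448
  (W=1, Y=2, Z=0, U=0, X=4) weight 3/448
  (W=1, Y=2, Z=0, U=0, X=5) weight 3/448
  (W=1, Y=2, Z=0, U=1, X=2) weight 1/448
  (W=1, Y=2, Z=0, U=1, X=3) weight 1/448
  (W=1, Y=2, Z=0, U=1, X=4) weight 1/448
  (W=1, Y=2, Z=0, U=1, X=5) weight 1/448
  (W=1, Y=2, Z=2, U=0, X=2) weight 1/140
  (W=1, Y=3, Z=1, U=0, X=2) weight 3/112
  … 14 more
Group by Z:
  weight(Z=0) = 1/28
  weight(Z=1) = 1/7
  weight(Z=2) = 1/14
Total weight = 1/28 + 1/7 + 1/14 = 1/4
P(Z=0 | obs) = 1/28 / 1/4 = 1/7
P(Z=1 | obs) = 1/7 / 1/4 = 4/7
P(Z=2 | obs) = 1/14 / 1/4 = 2/7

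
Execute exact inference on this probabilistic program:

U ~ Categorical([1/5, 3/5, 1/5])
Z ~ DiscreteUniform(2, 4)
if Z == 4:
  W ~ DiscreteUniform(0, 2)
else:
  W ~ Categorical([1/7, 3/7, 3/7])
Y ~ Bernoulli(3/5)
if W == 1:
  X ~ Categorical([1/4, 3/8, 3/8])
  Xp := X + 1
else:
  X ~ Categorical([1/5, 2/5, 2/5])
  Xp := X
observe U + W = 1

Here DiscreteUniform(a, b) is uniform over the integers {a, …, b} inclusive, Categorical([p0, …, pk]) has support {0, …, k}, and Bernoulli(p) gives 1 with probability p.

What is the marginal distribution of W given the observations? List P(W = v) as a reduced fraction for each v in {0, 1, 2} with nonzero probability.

Enumerate traces; 36 have nonzero weight after conditioning:
  (U=0, Z=2, W=1, Y=0, X=0) weight 1/350
  (U=0, Z=2, W=1, Y=0, X=1) weight 3/700
  (U=0, Z=2, W=1, Y=0, X=2) weight 3/700
  (U=0, Z=2, W=1, Y=1, X=0) weight 3/700
  (U=0, Z=2, W=1, Y=1, X=1) weight 9/1400
  (U=0, Z=2, W=1, Y=1, X=2) weight 9/1400
  (U=0, Z=3, W=1, Y=0, X=0) weight 1/350
  (U=0, Z=3, W=1, Y=0, X=1) weight 3/700
  (U=1, Z=2, W=0, Y=0, X=0) weight 2/875
  … 27 more
Group by W:
  weight(W=0) = 13/105
  weight(W=1) = 5/63
Total weight = 13/105 + 5/63 = 64/315
P(W=0 | obs) = 13/105 / 64/315 = 39/64
P(W=1 | obs) = 5/63 / 64/315 = 25/64

P(W=0) = 39/64, P(W=1) = 25/64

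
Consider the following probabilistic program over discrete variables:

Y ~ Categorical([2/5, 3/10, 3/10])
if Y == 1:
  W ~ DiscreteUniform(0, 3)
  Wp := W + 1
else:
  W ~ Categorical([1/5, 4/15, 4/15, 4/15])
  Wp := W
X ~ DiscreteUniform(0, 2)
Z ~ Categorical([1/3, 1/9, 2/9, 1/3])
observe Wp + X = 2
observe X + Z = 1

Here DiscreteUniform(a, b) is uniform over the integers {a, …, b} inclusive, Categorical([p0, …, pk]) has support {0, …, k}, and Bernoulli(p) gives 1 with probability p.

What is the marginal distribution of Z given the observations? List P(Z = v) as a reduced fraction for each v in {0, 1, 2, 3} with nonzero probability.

P(Z=0) = 3/4, P(Z=1) = 1/4

Enumerate traces; 6 have nonzero weight after conditioning:
  (Y=0, W=1, X=1, Z=0) weight 8/675
  (Y=0, W=2, X=0, Z=1) weight 8/2025
  (Y=1, W=0, X=1, Z=0) weight 1/120
  (Y=1, W=1, X=0, Z=1) weight 1/360
  (Y=2, W=1, X=1, Z=0) weight 2/225
  (Y=2, W=2, X=0, Z=1) weight 2/675
Group by Z:
  weight(Z=0) = 157/5400
  weight(Z=1) = 157/16200
Total weight = 157/5400 + 157/16200 = 157/4050
P(Z=0 | obs) = 157/5400 / 157/4050 = 3/4
P(Z=1 | obs) = 157/16200 / 157/4050 = 1/4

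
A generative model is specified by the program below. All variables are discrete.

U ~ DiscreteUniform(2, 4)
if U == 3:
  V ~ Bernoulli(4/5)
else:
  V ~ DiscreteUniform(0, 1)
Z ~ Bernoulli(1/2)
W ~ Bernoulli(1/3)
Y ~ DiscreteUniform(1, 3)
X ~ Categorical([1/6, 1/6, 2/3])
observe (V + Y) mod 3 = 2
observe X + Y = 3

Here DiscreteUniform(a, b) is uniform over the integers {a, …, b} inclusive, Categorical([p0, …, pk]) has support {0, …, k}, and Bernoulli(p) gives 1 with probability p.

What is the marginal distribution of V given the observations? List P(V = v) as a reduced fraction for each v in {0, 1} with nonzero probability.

Enumerate traces; 24 have nonzero weight after conditioning:
  (U=2, V=0, Z=0, W=0, Y=2, X=1) weight 1/324
  (U=2, V=0, Z=0, W=1, Y=2, X=1) weight 1/648
  (U=2, V=0, Z=1, W=0, Y=2, X=1) weight 1/324
  (U=2, V=0, Z=1, W=1, Y=2, X=1) weight 1/648
  (U=2, V=1, Z=0, W=0, Y=1, X=2) weight 1/81
  (U=2, V=1, Z=0, W=1, Y=1, X=2) weight 1/162
  (U=2, V=1, Z=1, W=0, Y=1, X=2) weight 1/81
  (U=2, V=1, Z=1, W=1, Y=1, X=2) weight 1/162
  … 16 more
Group by V:
  weight(V=0) = 1/45
  weight(V=1) = 2/15
Total weight = 1/45 + 2/15 = 7/45
P(V=0 | obs) = 1/45 / 7/45 = 1/7
P(V=1 | obs) = 2/15 / 7/45 = 6/7

P(V=0) = 1/7, P(V=1) = 6/7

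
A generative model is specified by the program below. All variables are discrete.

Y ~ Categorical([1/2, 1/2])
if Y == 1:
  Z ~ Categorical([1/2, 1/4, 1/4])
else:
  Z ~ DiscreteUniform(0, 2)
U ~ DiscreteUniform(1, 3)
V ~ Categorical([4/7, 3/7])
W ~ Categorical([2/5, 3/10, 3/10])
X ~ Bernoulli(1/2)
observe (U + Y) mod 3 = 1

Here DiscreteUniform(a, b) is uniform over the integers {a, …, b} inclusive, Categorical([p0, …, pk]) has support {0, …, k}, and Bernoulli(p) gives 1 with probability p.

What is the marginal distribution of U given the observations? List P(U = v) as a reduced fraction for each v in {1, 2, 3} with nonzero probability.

Enumerate traces; 72 have nonzero weight after conditioning:
  (Y=0, Z=0, U=1, V=0, W=0, X=0) weight 2/315
  (Y=0, Z=0, U=1, V=0, W=0, X=1) weight 2/315
  (Y=0, Z=0, U=1, V=0, W=1, X=0) weight 1/210
  (Y=0, Z=0, U=1, V=0, W=1, X=1) weight 1/210
  (Y=0, Z=0, U=1, V=0, W=2, X=0) weight 1/210
  (Y=0, Z=0, U=1, V=0, W=2, X=1) weight 1/210
  (Y=0, Z=0, U=1, V=1, W=0, X=0) weight 1/210
  (Y=0, Z=0, U=1, V=1, W=0, X=1) weight 1/210
  (Y=1, Z=0, U=3, V=0, W=0, X=0) weight 1/105
  … 63 more
Group by U:
  weight(U=1) = 1/6
  weight(U=3) = 1/6
Total weight = 1/6 + 1/6 = 1/3
P(U=1 | obs) = 1/6 / 1/3 = 1/2
P(U=3 | obs) = 1/6 / 1/3 = 1/2

P(U=1) = 1/2, P(U=3) = 1/2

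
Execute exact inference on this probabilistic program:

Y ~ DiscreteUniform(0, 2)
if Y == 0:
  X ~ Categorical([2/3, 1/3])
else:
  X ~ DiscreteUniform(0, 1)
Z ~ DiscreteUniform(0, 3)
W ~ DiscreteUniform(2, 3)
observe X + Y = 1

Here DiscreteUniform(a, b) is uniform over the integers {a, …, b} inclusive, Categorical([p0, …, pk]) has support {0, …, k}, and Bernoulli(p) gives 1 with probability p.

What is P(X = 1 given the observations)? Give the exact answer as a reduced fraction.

P(X = 1 | obs) = 2/5

Enumerate traces; 16 have nonzero weight after conditioning:
  (Y=0, X=1, Z=0, W=2) weight 1/72
  (Y=0, X=1, Z=0, W=3) weight 1/72
  (Y=0, X=1, Z=1, W=2) weight 1/72
  (Y=0, X=1, Z=1, W=3) weight 1/72
  (Y=0, X=1, Z=2, W=2) weight 1/72
  (Y=0, X=1, Z=2, W=3) weight 1/72
  (Y=0, X=1, Z=3, W=2) weight 1/72
  (Y=0, X=1, Z=3, W=3) weight 1/72
  (Y=1, X=0, Z=0, W=2) weight 1/48
  … 7 more
Group by X:
  weight(X=0) = 1/6
  weight(X=1) = 1/9
Total weight = 1/6 + 1/9 = 5/18
P(X=0 | obs) = 1/6 / 5/18 = 3/5
P(X=1 | obs) = 1/9 / 5/18 = 2/5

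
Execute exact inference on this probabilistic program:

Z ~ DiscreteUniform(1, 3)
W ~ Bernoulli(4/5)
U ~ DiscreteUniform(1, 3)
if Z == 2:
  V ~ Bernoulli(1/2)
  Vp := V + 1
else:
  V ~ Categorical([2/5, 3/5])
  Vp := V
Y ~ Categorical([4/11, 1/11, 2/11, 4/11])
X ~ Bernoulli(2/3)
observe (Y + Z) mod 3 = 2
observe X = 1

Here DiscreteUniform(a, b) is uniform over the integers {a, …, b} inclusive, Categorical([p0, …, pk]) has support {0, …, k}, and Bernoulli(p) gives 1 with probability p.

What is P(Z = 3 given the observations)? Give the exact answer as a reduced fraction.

P(Z = 3 | obs) = 2/11

Enumerate traces; 48 have nonzero weight after conditioning:
  (Z=1, W=0, U=1, V=0, Y=1, X=1) weight 4/7425
  (Z=1, W=0, U=1, V=1, Y=1, X=1) weight 2/2475
  (Z=1, W=0, U=2, V=0, Y=1, X=1) weight 4/7425
  (Z=1, W=0, U=2, V=1, Y=1, X=1) weight 2/2475
  (Z=1, W=0, U=3, V=0, Y=1, X=1) weight 4/7425
  (Z=1, W=0, U=3, V=1, Y=1, X=1) weight 2/2475
  (Z=1, W=1, U=1, V=0, Y=1, X=1) weight 16/7425
  (Z=1, W=1, U=1, V=1, Y=1, X=1) weight 8/2475
  (Z=2, W=0, U=1, V=0, Y=0, X=1) weight 4/1485
  (Z=3, W=0, U=1, V=0, Y=2, X=1) weight 8/7425
  … 38 more
Group by Z:
  weight(Z=1) = 2/99
  weight(Z=2) = 16/99
  weight(Z=3) = 4/99
Total weight = 2/99 + 16/99 + 4/99 = 2/9
P(Z=1 | obs) = 2/99 / 2/9 = 1/11
P(Z=2 | obs) = 16/99 / 2/9 = 8/11
P(Z=3 | obs) = 4/99 / 2/9 = 2/11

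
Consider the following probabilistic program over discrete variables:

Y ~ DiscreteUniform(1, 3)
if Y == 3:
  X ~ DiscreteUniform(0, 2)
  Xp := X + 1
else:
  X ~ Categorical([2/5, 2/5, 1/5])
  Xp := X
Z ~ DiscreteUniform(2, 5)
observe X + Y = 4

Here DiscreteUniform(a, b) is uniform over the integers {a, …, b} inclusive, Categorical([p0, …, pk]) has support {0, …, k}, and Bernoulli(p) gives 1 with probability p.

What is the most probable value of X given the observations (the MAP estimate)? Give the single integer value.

argmax_v P(X = v | obs) = 1

Enumerate traces; 8 have nonzero weight after conditioning:
  (Y=2, X=2, Z=2) weight 1/60
  (Y=2, X=2, Z=3) weight 1/60
  (Y=2, X=2, Z=4) weight 1/60
  (Y=2, X=2, Z=5) weight 1/60
  (Y=3, X=1, Z=2) weight 1/36
  (Y=3, X=1, Z=3) weight 1/36
  (Y=3, X=1, Z=4) weight 1/36
  (Y=3, X=1, Z=5) weight 1/36
Group by X:
  weight(X=1) = 1/9
  weight(X=2) = 1/15
Total weight = 1/9 + 1/15 = 8/45
P(X=1 | obs) = 1/9 / 8/45 = 5/8
P(X=2 | obs) = 1/15 / 8/45 = 3/8
argmax = 1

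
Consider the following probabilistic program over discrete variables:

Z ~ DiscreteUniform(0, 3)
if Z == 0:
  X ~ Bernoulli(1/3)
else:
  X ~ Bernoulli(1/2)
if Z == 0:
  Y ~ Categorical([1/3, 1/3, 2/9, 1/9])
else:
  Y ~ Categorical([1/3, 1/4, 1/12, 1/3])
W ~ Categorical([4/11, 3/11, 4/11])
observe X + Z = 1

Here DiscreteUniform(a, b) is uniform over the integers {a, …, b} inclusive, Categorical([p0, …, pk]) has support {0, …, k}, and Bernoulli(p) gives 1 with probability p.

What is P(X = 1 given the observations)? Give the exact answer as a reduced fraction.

P(X = 1 | obs) = 2/5

Enumerate traces; 24 have nonzero weight after conditioning:
  (Z=0, X=1, Y=0, W=0) weight 1/99
  (Z=0, X=1, Y=0, W=1) weight 1/132
  (Z=0, X=1, Y=0, W=2) weight 1/99
  (Z=0, X=1, Y=1, W=0) weight 1/99
  (Z=0, X=1, Y=1, W=1) weight 1/132
  (Z=0, X=1, Y=1, W=2) weight 1/99
  (Z=0, X=1, Y=2, W=0) weight 2/297
  (Z=0, X=1, Y=2, W=1) weight 1/198
  (Z=1, X=0, Y=0, W=0) weight 1/66
  … 15 more
Group by X:
  weight(X=0) = 1/8
  weight(X=1) = 1/12
Total weight = 1/8 + 1/12 = 5/24
P(X=0 | obs) = 1/8 / 5/24 = 3/5
P(X=1 | obs) = 1/12 / 5/24 = 2/5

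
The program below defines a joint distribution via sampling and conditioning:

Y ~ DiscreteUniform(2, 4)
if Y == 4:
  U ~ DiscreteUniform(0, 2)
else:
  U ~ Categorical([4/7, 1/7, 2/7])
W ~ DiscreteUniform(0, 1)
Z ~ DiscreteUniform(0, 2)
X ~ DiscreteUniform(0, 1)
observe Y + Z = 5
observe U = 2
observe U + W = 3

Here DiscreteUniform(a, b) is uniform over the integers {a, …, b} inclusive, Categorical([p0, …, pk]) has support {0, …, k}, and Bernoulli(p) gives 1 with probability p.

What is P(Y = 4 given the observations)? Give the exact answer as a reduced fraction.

Enumerate traces; 4 have nonzero weight after conditioning:
  (Y=3, U=2, W=1, Z=2, X=0) weight 1/126
  (Y=3, U=2, W=1, Z=2, X=1) weight 1/126
  (Y=4, U=2, W=1, Z=1, X=0) weight 1/108
  (Y=4, U=2, W=1, Z=1, X=1) weight 1/108
Group by Y:
  weight(Y=3) = 1/63
  weight(Y=4) = 1/54
Total weight = 1/63 + 1/54 = 13/378
P(Y=3 | obs) = 1/63 / 13/378 = 6/13
P(Y=4 | obs) = 1/54 / 13/378 = 7/13

P(Y = 4 | obs) = 7/13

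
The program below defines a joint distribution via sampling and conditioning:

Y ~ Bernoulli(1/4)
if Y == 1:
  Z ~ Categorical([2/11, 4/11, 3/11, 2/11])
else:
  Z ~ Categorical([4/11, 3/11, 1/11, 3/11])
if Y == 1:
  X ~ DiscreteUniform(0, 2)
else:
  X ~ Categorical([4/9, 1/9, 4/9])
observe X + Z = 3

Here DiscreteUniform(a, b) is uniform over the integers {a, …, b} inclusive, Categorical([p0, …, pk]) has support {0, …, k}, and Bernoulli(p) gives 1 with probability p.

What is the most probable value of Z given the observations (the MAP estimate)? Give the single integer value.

argmax_v P(Z = v | obs) = 1

Enumerate traces; 6 have nonzero weight after conditioning:
  (Y=0, Z=1, X=2) weight 1/11
  (Y=0, Z=2, X=1) weight 1/132
  (Y=0, Z=3, X=0) weight 1/11
  (Y=1, Z=1, X=2) weight 1/33
  (Y=1, Z=2, X=1) weight 1/44
  (Y=1, Z=3, X=0) weight 1/66
Group by Z:
  weight(Z=1) = 4/33
  weight(Z=2) = 1/33
  weight(Z=3) = 7/66
Total weight = 4/33 + 1/33 + 7/66 = 17/66
P(Z=1 | obs) = 4/33 / 17/66 = 8/17
P(Z=2 | obs) = 1/33 / 17/66 = 2/17
P(Z=3 | obs) = 7/66 / 17/66 = 7/17
argmax = 1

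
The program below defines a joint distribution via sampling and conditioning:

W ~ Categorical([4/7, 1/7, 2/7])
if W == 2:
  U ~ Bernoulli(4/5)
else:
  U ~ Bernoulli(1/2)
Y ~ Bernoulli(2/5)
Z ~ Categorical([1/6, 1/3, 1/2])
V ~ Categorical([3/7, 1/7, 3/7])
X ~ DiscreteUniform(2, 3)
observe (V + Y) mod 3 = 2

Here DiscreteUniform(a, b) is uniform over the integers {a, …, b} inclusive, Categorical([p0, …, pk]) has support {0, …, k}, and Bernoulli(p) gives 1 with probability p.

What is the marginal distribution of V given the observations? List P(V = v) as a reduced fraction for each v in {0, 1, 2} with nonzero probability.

P(V=1) = 2/11, P(V=2) = 9/11

Enumerate traces; 72 have nonzero weight after conditioning:
  (W=0, U=0, Y=0, Z=0, V=2, X=2) weight 3/490
  (W=0, U=0, Y=0, Z=0, V=2, X=3) weight 3/490
  (W=0, U=0, Y=0, Z=1, V=2, X=2) weight 3/245
  (W=0, U=0, Y=0, Z=1, V=2, X=3) weight 3/245
  (W=0, U=0, Y=0, Z=2, V=2, X=2) weight 9/490
  (W=0, U=0, Y=0, Z=2, V=2, X=3) weight 9/490
  (W=0, U=0, Y=1, Z=0, V=1, X=2) weight 1/735
  (W=0, U=0, Y=1, Z=0, V=1, X=3) weight 1/735
  … 64 more
Group by V:
  weight(V=1) = 2/35
  weight(V=2) = 9/35
Total weight = 2/35 + 9/35 = 11/35
P(V=1 | obs) = 2/35 / 11/35 = 2/11
P(V=2 | obs) = 9/35 / 11/35 = 9/11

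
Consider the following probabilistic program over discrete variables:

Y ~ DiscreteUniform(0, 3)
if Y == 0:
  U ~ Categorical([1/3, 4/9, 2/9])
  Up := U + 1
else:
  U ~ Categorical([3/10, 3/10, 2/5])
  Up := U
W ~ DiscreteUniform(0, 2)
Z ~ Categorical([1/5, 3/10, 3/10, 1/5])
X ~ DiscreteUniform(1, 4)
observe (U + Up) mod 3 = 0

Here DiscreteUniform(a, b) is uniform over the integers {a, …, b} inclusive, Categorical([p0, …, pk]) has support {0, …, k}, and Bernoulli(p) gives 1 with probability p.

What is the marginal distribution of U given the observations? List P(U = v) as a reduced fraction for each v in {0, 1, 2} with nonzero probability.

P(U=0) = 81/121, P(U=1) = 40/121

Enumerate traces; 192 have nonzero weight after conditioning:
  (Y=0, U=1, W=0, Z=0, X=1) weight 1/540
  (Y=0, U=1, W=0, Z=0, X=2) weight 1/540
  (Y=0, U=1, W=0, Z=0, X=3) weight 1/540
  (Y=0, U=1, W=0, Z=0, X=4) weight 1/540
  (Y=0, U=1, W=0, Z=1, X=1) weight 1/360
  (Y=0, U=1, W=0, Z=1, X=2) weight 1/360
  (Y=0, U=1, W=0, Z=1, X=3) weight 1/360
  (Y=0, U=1, W=0, Z=1, X=4) weight 1/360
  (Y=1, U=0, W=0, Z=0, X=1) weight 1/800
  … 183 more
Group by U:
  weight(U=0) = 9/40
  weight(U=1) = 1/9
Total weight = 9/40 + 1/9 = 121/360
P(U=0 | obs) = 9/40 / 121/360 = 81/121
P(U=1 | obs) = 1/9 / 121/360 = 40/121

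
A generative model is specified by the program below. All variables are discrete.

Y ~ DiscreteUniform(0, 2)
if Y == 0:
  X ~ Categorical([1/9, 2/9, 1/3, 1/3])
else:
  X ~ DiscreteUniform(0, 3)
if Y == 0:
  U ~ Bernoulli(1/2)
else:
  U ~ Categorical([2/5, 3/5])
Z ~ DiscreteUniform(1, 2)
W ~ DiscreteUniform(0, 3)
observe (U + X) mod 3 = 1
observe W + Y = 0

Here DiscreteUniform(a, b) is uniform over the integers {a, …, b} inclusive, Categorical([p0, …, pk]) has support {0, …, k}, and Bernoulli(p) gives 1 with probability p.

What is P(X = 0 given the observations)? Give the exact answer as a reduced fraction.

P(X = 0 | obs) = 1/6

Enumerate traces; 6 have nonzero weight after conditioning:
  (Y=0, X=0, U=1, Z=1, W=0) weight 1/432
  (Y=0, X=0, U=1, Z=2, W=0) weight 1/432
  (Y=0, X=1, U=0, Z=1, W=0) weight 1/216
  (Y=0, X=1, U=0, Z=2, W=0) weight 1/216
  (Y=0, X=3, U=1, Z=1, W=0) weight 1/144
  (Y=0, X=3, U=1, Z=2, W=0) weight 1/144
Group by X:
  weight(X=0) = 1/216
  weight(X=1) = 1/108
  weight(X=3) = 1/72
Total weight = 1/216 + 1/108 + 1/72 = 1/36
P(X=0 | obs) = 1/216 / 1/36 = 1/6
P(X=1 | obs) = 1/108 / 1/36 = 1/3
P(X=3 | obs) = 1/72 / 1/36 = 1/2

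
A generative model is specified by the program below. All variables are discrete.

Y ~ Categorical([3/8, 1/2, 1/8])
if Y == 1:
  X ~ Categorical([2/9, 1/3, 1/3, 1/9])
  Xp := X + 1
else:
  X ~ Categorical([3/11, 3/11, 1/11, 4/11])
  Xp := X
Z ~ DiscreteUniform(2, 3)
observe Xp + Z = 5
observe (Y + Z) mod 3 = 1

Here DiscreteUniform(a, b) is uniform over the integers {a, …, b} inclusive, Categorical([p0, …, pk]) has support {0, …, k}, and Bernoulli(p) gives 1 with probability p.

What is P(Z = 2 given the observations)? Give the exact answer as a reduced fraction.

P(Z = 2 | obs) = 3/14

Enumerate traces; 2 have nonzero weight after conditioning:
  (Y=1, X=1, Z=3) weight 1/12
  (Y=2, X=3, Z=2) weight 1/44
Group by Z:
  weight(Z=2) = 1/44
  weight(Z=3) = 1/12
Total weight = 1/44 + 1/12 = 7/66
P(Z=2 | obs) = 1/44 / 7/66 = 3/14
P(Z=3 | obs) = 1/12 / 7/66 = 11/14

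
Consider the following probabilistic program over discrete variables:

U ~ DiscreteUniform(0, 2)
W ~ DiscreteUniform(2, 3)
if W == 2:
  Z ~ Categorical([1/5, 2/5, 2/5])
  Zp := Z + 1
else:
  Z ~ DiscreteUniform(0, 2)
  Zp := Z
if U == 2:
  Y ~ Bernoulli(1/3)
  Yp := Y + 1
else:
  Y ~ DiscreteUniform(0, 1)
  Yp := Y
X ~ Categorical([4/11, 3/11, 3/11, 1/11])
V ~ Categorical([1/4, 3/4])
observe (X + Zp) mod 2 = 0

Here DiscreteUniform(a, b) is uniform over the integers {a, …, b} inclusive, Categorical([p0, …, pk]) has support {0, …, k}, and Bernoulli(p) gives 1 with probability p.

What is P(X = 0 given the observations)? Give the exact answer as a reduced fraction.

P(X = 0 | obs) = 8/21

Enumerate traces; 144 have nonzero weight after conditioning:
  (U=0, W=2, Z=0, Y=0, X=1, V=0) weight 1/880
  (U=0, W=2, Z=0, Y=0, X=1, V=1) weight 3/880
  (U=0, W=2, Z=0, Y=0, X=3, V=0) weight 1/2640
  (U=0, W=2, Z=0, Y=0, X=3, V=1) weight 1/880
  (U=0, W=2, Z=0, Y=1, X=1, V=0) weight 1/880
  (U=0, W=2, Z=0, Y=1, X=1, V=1) weight 3/880
  (U=0, W=2, Z=0, Y=1, X=3, V=0) weight 1/2640
  (U=0, W=2, Z=0, Y=1, X=3, V=1) weight 1/880
  (U=0, W=2, Z=1, Y=0, X=0, V=0) weight 1/330
  (U=0, W=2, Z=1, Y=0, X=2, V=0) weight 1/440
  … 134 more
Group by X:
  weight(X=0) = 32/165
  weight(X=1) = 7/55
  weight(X=2) = 8/55
  weight(X=3) = 7/165
Total weight = 32/165 + 7/55 + 8/55 + 7/165 = 28/55
P(X=0 | obs) = 32/165 / 28/55 = 8/21
P(X=1 | obs) = 7/55 / 28/55 = 1/4
P(X=2 | obs) = 8/55 / 28/55 = 2/7
P(X=3 | obs) = 7/165 / 28/55 = 1/12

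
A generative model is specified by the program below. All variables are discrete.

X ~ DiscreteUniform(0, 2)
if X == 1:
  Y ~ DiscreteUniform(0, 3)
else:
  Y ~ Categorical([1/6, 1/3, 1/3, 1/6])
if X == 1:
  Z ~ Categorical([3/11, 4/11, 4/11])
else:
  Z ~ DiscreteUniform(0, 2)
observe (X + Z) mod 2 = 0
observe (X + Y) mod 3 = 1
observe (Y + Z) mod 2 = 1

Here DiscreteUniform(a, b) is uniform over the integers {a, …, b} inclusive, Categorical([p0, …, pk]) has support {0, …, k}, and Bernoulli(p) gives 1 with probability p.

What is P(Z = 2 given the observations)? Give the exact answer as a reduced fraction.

Enumerate traces; 3 have nonzero weight after conditioning:
  (X=0, Y=1, Z=0) weight 1/27
  (X=0, Y=1, Z=2) weight 1/27
  (X=1, Y=0, Z=1) weight 1/33
Group by Z:
  weight(Z=0) = 1/27
  weight(Z=1) = 1/33
  weight(Z=2) = 1/27
Total weight = 1/27 + 1/33 + 1/27 = 31/297
P(Z=0 | obs) = 1/27 / 31/297 = 11/31
P(Z=1 | obs) = 1/33 / 31/297 = 9/31
P(Z=2 | obs) = 1/27 / 31/297 = 11/31

P(Z = 2 | obs) = 11/31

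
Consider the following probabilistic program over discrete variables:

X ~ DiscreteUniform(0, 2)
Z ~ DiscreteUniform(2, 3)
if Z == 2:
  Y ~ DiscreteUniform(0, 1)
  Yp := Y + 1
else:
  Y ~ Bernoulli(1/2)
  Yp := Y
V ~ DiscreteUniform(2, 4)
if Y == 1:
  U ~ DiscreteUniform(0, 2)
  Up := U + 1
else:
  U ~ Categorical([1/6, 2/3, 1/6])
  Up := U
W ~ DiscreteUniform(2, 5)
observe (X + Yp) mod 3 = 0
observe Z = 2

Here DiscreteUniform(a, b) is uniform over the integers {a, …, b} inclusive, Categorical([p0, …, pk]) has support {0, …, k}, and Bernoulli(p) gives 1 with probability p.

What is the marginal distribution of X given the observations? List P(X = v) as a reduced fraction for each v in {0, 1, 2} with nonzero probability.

Enumerate traces; 72 have nonzero weight after conditioning:
  (X=1, Z=2, Y=1, V=2, U=0, W=2) weight 1/432
  (X=1, Z=2, Y=1, V=2, U=0, W=3) weight 1/432
  (X=1, Z=2, Y=1, V=2, U=0, W=4) weight 1/432
  (X=1, Z=2, Y=1, V=2, U=0, W=5) weight 1/432
  (X=1, Z=2, Y=1, V=2, U=1, W=2) weight 1/432
  (X=1, Z=2, Y=1, V=2, U=1, W=3) weight 1/432
  (X=1, Z=2, Y=1, V=2, U=1, W=4) weight 1/432
  (X=1, Z=2, Y=1, V=2, U=1, W=5) weight 1/432
  (X=2, Z=2, Y=0, V=2, U=0, W=2) weight 1/864
  … 63 more
Group by X:
  weight(X=1) = 1/12
  weight(X=2) = 1/12
Total weight = 1/12 + 1/12 = 1/6
P(X=1 | obs) = 1/12 / 1/6 = 1/2
P(X=2 | obs) = 1/12 / 1/6 = 1/2

P(X=1) = 1/2, P(X=2) = 1/2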